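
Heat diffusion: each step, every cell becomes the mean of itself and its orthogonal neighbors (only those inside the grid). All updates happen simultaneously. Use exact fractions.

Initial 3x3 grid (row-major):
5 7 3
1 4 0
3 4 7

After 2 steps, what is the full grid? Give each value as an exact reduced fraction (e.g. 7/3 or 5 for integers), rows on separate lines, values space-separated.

Answer: 37/9 937/240 139/36
269/80 96/25 137/40
125/36 421/120 35/9

Derivation:
After step 1:
  13/3 19/4 10/3
  13/4 16/5 7/2
  8/3 9/2 11/3
After step 2:
  37/9 937/240 139/36
  269/80 96/25 137/40
  125/36 421/120 35/9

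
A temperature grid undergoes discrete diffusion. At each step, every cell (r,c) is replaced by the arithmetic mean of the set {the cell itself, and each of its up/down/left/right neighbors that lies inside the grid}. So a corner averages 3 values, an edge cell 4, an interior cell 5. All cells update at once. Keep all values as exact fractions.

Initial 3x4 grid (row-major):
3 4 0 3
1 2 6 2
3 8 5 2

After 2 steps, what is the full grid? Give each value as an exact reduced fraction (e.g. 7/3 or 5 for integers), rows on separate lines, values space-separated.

Answer: 43/18 371/120 61/24 49/18
787/240 81/25 379/100 131/48
43/12 359/80 63/16 23/6

Derivation:
After step 1:
  8/3 9/4 13/4 5/3
  9/4 21/5 3 13/4
  4 9/2 21/4 3
After step 2:
  43/18 371/120 61/24 49/18
  787/240 81/25 379/100 131/48
  43/12 359/80 63/16 23/6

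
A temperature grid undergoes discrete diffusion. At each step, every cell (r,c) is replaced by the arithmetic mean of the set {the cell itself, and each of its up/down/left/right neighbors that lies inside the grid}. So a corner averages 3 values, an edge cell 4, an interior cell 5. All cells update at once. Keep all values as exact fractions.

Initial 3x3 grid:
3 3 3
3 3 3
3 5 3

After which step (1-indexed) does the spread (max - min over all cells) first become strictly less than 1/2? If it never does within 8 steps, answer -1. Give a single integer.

Answer: 3

Derivation:
Step 1: max=11/3, min=3, spread=2/3
Step 2: max=427/120, min=3, spread=67/120
Step 3: max=3677/1080, min=307/100, spread=1807/5400
  -> spread < 1/2 first at step 3
Step 4: max=1453963/432000, min=8461/2700, spread=33401/144000
Step 5: max=12893933/3888000, min=853391/270000, spread=3025513/19440000
Step 6: max=5130526867/1555200000, min=45955949/14400000, spread=53531/497664
Step 7: max=305968925849/93312000000, min=12455116051/3888000000, spread=450953/5971968
Step 8: max=18305063560603/5598720000000, min=1500688610519/466560000000, spread=3799043/71663616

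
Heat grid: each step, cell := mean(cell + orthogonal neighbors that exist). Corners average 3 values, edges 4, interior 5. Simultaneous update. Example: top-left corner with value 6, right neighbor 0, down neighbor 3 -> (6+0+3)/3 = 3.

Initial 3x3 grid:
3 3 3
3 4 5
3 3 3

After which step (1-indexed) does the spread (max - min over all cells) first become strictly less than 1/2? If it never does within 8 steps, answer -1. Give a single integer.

Step 1: max=15/4, min=3, spread=3/4
Step 2: max=881/240, min=19/6, spread=121/240
Step 3: max=51127/14400, min=15559/4800, spread=89/288
  -> spread < 1/2 first at step 3
Step 4: max=3031169/864000, min=947473/288000, spread=755/3456
Step 5: max=179867143/51840000, min=19102877/5760000, spread=6353/41472
Step 6: max=10726243121/3110400000, min=3463891457/1036800000, spread=53531/497664
Step 7: max=640385814487/186624000000, min=208764511079/62208000000, spread=450953/5971968
Step 8: max=38301923147489/11197440000000, min=1396604543657/414720000000, spread=3799043/71663616

Answer: 3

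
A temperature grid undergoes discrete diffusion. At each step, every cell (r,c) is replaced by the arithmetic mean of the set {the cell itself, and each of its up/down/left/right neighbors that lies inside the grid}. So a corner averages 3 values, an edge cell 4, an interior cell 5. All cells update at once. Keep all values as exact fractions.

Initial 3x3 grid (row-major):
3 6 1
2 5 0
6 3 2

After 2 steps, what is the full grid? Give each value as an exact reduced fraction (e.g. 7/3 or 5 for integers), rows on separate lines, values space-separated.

After step 1:
  11/3 15/4 7/3
  4 16/5 2
  11/3 4 5/3
After step 2:
  137/36 259/80 97/36
  109/30 339/100 23/10
  35/9 47/15 23/9

Answer: 137/36 259/80 97/36
109/30 339/100 23/10
35/9 47/15 23/9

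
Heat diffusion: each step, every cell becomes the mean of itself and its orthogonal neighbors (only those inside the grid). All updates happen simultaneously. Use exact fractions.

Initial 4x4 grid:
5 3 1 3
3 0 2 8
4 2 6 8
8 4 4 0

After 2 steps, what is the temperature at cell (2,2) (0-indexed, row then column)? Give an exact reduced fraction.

Step 1: cell (2,2) = 22/5
Step 2: cell (2,2) = 4
Full grid after step 2:
  107/36 61/24 119/40 23/6
  155/48 277/100 173/50 363/80
  947/240 367/100 4 383/80
  169/36 62/15 41/10 13/3

Answer: 4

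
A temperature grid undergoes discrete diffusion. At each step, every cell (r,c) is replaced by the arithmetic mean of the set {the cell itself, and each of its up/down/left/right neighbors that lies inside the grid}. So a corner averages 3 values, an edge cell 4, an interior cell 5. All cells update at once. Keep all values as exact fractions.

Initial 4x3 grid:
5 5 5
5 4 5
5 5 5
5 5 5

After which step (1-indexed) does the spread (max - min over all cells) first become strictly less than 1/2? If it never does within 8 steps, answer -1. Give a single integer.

Step 1: max=5, min=19/4, spread=1/4
  -> spread < 1/2 first at step 1
Step 2: max=5, min=477/100, spread=23/100
Step 3: max=1987/400, min=23189/4800, spread=131/960
Step 4: max=35609/7200, min=209449/43200, spread=841/8640
Step 5: max=7106627/1440000, min=83857949/17280000, spread=56863/691200
Step 6: max=63810457/12960000, min=756065659/155520000, spread=386393/6220800
Step 7: max=25499641187/5184000000, min=302646276869/62208000000, spread=26795339/497664000
Step 8: max=1528113850333/311040000000, min=18178584285871/3732480000000, spread=254051069/5971968000

Answer: 1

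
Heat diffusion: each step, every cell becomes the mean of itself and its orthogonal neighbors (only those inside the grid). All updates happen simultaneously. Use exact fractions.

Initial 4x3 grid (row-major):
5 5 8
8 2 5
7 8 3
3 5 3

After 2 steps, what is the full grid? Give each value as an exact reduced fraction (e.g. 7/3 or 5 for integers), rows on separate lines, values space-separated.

Answer: 11/2 113/20 31/6
59/10 128/25 417/80
11/2 133/25 215/48
65/12 221/48 79/18

Derivation:
After step 1:
  6 5 6
  11/2 28/5 9/2
  13/2 5 19/4
  5 19/4 11/3
After step 2:
  11/2 113/20 31/6
  59/10 128/25 417/80
  11/2 133/25 215/48
  65/12 221/48 79/18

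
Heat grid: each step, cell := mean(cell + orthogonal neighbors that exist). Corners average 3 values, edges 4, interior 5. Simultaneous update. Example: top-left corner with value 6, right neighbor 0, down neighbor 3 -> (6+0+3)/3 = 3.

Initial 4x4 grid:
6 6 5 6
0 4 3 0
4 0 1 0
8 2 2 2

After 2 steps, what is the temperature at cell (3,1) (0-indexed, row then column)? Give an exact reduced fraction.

Step 1: cell (3,1) = 3
Step 2: cell (3,1) = 697/240
Full grid after step 2:
  17/4 337/80 991/240 131/36
  131/40 323/100 273/100 139/60
  401/120 12/5 17/10 83/60
  32/9 697/240 437/240 23/18

Answer: 697/240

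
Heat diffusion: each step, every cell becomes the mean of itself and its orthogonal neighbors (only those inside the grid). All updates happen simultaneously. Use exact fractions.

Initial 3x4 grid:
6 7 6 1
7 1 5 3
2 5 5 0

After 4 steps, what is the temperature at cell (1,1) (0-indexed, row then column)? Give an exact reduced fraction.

Step 1: cell (1,1) = 5
Step 2: cell (1,1) = 17/4
Step 3: cell (1,1) = 5473/1200
Step 4: cell (1,1) = 156301/36000
Full grid after step 4:
  12637/2592 203147/43200 177247/43200 96629/25920
  203257/43200 156301/36000 93829/24000 199321/57600
  1403/324 22309/5400 9767/2700 86959/25920

Answer: 156301/36000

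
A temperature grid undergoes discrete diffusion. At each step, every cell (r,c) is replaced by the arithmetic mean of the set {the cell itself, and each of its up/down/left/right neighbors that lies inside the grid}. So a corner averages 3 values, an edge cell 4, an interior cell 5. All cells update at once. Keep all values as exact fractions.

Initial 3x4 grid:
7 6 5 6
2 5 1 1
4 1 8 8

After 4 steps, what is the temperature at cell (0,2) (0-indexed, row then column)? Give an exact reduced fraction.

Step 1: cell (0,2) = 9/2
Step 2: cell (0,2) = 73/16
Step 3: cell (0,2) = 415/96
Step 4: cell (0,2) = 63877/14400
Full grid after step 4:
  3197/720 62837/14400 63877/14400 139/32
  354497/86400 38527/9000 153593/36000 191261/43200
  51901/12960 5423/1350 23407/5400 2845/648

Answer: 63877/14400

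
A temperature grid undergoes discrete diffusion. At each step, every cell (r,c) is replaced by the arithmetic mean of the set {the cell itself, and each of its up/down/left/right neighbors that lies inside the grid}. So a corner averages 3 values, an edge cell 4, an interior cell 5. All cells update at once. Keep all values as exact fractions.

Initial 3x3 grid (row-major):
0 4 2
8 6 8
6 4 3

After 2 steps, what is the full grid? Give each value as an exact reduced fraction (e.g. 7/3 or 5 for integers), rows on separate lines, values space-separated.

Answer: 4 53/12 149/36
21/4 47/10 245/48
21/4 87/16 29/6

Derivation:
After step 1:
  4 3 14/3
  5 6 19/4
  6 19/4 5
After step 2:
  4 53/12 149/36
  21/4 47/10 245/48
  21/4 87/16 29/6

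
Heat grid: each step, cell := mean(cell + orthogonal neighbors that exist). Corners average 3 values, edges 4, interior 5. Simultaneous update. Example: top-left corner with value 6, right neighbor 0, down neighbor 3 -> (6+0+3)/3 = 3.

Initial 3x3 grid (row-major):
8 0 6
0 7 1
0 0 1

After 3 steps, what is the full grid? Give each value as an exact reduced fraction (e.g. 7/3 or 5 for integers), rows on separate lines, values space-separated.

After step 1:
  8/3 21/4 7/3
  15/4 8/5 15/4
  0 2 2/3
After step 2:
  35/9 237/80 34/9
  481/240 327/100 167/80
  23/12 16/15 77/36
After step 3:
  797/270 16679/4800 1589/540
  39887/14400 13669/6000 13529/4800
  133/80 7553/3600 3811/2160

Answer: 797/270 16679/4800 1589/540
39887/14400 13669/6000 13529/4800
133/80 7553/3600 3811/2160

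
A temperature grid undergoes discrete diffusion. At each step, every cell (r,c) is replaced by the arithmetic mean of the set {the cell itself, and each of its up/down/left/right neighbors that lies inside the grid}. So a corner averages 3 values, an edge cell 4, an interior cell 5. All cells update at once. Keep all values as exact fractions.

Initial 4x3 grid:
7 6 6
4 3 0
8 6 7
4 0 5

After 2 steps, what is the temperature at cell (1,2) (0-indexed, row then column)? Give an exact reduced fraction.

Step 1: cell (1,2) = 4
Step 2: cell (1,2) = 163/40
Full grid after step 2:
  50/9 569/120 9/2
  307/60 118/25 163/40
  99/20 447/100 173/40
  53/12 331/80 49/12

Answer: 163/40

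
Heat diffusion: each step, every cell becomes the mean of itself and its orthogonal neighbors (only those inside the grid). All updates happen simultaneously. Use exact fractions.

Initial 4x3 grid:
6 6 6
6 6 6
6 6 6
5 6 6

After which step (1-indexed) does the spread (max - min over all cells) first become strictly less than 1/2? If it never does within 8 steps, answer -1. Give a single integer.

Step 1: max=6, min=17/3, spread=1/3
  -> spread < 1/2 first at step 1
Step 2: max=6, min=103/18, spread=5/18
Step 3: max=6, min=1255/216, spread=41/216
Step 4: max=6, min=151303/25920, spread=4217/25920
Step 5: max=43121/7200, min=9122051/1555200, spread=38417/311040
Step 6: max=861403/144000, min=548671789/93312000, spread=1903471/18662400
Step 7: max=25804241/4320000, min=32991330911/5598720000, spread=18038617/223948800
Step 8: max=2319873241/388800000, min=1982271017149/335923200000, spread=883978523/13436928000

Answer: 1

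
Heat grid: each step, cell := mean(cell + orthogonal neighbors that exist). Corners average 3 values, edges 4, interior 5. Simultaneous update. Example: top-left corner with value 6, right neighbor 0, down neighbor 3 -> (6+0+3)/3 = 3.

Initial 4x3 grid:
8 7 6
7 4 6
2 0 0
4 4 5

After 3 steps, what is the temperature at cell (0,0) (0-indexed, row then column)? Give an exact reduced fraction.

Answer: 12683/2160

Derivation:
Step 1: cell (0,0) = 22/3
Step 2: cell (0,0) = 113/18
Step 3: cell (0,0) = 12683/2160
Full grid after step 3:
  12683/2160 80801/14400 728/135
  17419/3600 14087/3000 31313/7200
  6797/1800 10177/3000 8171/2400
  1387/432 44581/14400 53/18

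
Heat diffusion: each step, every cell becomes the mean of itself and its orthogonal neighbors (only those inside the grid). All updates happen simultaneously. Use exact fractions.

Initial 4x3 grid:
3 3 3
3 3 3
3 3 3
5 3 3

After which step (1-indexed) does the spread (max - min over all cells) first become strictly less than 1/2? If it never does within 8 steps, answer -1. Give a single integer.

Answer: 3

Derivation:
Step 1: max=11/3, min=3, spread=2/3
Step 2: max=32/9, min=3, spread=5/9
Step 3: max=365/108, min=3, spread=41/108
  -> spread < 1/2 first at step 3
Step 4: max=43097/12960, min=3, spread=4217/12960
Step 5: max=2541949/777600, min=10879/3600, spread=38417/155520
Step 6: max=151168211/46656000, min=218597/72000, spread=1903471/9331200
Step 7: max=8999069089/2799360000, min=6595759/2160000, spread=18038617/111974400
Step 8: max=537152982851/167961600000, min=596126759/194400000, spread=883978523/6718464000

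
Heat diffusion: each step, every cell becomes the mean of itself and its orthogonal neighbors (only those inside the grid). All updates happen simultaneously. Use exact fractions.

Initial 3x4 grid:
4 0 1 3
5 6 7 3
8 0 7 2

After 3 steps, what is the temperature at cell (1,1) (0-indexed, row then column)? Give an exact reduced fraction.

Step 1: cell (1,1) = 18/5
Step 2: cell (1,1) = 443/100
Step 3: cell (1,1) = 11821/3000
Full grid after step 3:
  2647/720 2167/600 11617/3600 7073/2160
  63163/14400 11821/3000 11761/3000 51703/14400
  611/135 33029/7200 3301/800 81/20

Answer: 11821/3000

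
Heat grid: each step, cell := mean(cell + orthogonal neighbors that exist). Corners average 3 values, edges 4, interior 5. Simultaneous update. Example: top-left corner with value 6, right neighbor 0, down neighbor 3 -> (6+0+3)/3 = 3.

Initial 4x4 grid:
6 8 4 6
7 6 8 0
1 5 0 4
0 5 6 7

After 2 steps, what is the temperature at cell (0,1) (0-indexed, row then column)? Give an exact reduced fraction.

Step 1: cell (0,1) = 6
Step 2: cell (0,1) = 263/40
Full grid after step 2:
  6 263/40 583/120 43/9
  441/80 124/25 26/5 851/240
  273/80 441/100 377/100 1051/240
  37/12 139/40 563/120 155/36

Answer: 263/40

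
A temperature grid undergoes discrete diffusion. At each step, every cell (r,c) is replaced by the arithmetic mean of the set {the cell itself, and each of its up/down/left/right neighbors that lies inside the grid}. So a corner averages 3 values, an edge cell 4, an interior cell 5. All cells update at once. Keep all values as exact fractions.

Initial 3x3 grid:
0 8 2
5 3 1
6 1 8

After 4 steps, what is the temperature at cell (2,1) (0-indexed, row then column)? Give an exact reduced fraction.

Answer: 1639147/432000

Derivation:
Step 1: cell (2,1) = 9/2
Step 2: cell (2,1) = 463/120
Step 3: cell (2,1) = 27551/7200
Step 4: cell (2,1) = 1639147/432000
Full grid after step 4:
  483757/129600 117497/32000 467357/129600
  1640647/432000 1339603/360000 526549/144000
  2596/675 1639147/432000 30127/8100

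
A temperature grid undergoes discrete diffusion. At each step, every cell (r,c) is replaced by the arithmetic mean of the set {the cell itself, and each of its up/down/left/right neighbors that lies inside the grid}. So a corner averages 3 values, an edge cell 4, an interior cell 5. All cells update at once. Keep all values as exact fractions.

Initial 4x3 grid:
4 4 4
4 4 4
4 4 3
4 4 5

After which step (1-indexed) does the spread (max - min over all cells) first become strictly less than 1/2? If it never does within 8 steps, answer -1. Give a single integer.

Answer: 2

Derivation:
Step 1: max=17/4, min=15/4, spread=1/2
Step 2: max=49/12, min=311/80, spread=47/240
  -> spread < 1/2 first at step 2
Step 3: max=19427/4800, min=9391/2400, spread=43/320
Step 4: max=173857/43200, min=85111/21600, spread=727/8640
Step 5: max=69236507/17280000, min=8535469/2160000, spread=63517/1152000
Step 6: max=622536037/155520000, min=76887289/19440000, spread=297509/6220800
Step 7: max=37283884583/9331200000, min=2310339913/583200000, spread=12737839/373248000
Step 8: max=2235618981397/559872000000, min=69349115821/17496000000, spread=131578201/4478976000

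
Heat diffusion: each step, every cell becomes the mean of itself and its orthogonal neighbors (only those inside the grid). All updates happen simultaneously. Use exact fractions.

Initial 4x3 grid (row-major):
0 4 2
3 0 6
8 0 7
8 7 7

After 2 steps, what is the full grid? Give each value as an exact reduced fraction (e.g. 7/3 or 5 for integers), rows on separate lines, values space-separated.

After step 1:
  7/3 3/2 4
  11/4 13/5 15/4
  19/4 22/5 5
  23/3 11/2 7
After step 2:
  79/36 313/120 37/12
  373/120 3 307/80
  587/120 89/20 403/80
  215/36 737/120 35/6

Answer: 79/36 313/120 37/12
373/120 3 307/80
587/120 89/20 403/80
215/36 737/120 35/6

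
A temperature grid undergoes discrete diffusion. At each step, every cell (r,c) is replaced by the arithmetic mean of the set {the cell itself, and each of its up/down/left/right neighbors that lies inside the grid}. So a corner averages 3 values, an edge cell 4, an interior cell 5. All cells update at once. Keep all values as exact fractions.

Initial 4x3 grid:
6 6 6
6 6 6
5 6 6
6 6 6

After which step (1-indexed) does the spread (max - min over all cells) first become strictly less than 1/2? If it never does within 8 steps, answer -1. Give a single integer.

Step 1: max=6, min=17/3, spread=1/3
  -> spread < 1/2 first at step 1
Step 2: max=6, min=689/120, spread=31/120
Step 3: max=6, min=6269/1080, spread=211/1080
Step 4: max=10753/1800, min=631103/108000, spread=14077/108000
Step 5: max=644317/108000, min=5691593/972000, spread=5363/48600
Step 6: max=357131/60000, min=171219191/29160000, spread=93859/1166400
Step 7: max=577863533/97200000, min=10287325519/1749600000, spread=4568723/69984000
Step 8: max=17314381111/2916000000, min=618075564371/104976000000, spread=8387449/167961600

Answer: 1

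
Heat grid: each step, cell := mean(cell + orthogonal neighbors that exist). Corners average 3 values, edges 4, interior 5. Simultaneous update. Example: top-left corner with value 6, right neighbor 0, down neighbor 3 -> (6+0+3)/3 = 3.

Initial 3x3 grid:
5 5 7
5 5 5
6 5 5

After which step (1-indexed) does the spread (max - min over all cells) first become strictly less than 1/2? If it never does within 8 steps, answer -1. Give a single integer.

Step 1: max=17/3, min=5, spread=2/3
Step 2: max=50/9, min=247/48, spread=59/144
  -> spread < 1/2 first at step 2
Step 3: max=581/108, min=1121/216, spread=41/216
Step 4: max=34729/6480, min=902767/172800, spread=70019/518400
Step 5: max=2067893/388800, min=4062761/777600, spread=2921/31104
Step 6: max=123844621/23328000, min=244612867/46656000, spread=24611/373248
Step 7: max=7411692737/1399680000, min=14693804849/2799360000, spread=207329/4478976
Step 8: max=444219811489/83980800000, min=882981388603/167961600000, spread=1746635/53747712

Answer: 2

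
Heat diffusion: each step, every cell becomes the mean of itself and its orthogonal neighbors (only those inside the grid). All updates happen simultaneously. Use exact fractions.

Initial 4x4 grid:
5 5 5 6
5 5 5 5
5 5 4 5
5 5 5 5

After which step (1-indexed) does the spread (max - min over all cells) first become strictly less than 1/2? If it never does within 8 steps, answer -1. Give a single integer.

Step 1: max=16/3, min=19/4, spread=7/12
Step 2: max=95/18, min=239/50, spread=112/225
  -> spread < 1/2 first at step 2
Step 3: max=11093/2160, min=11633/2400, spread=6233/21600
Step 4: max=330911/64800, min=105383/21600, spread=7381/32400
Step 5: max=9839981/1944000, min=10572041/2160000, spread=3251441/19440000
Step 6: max=58841263/11664000, min=95485691/19440000, spread=3874621/29160000
Step 7: max=8793212993/1749600000, min=9565550633/1944000000, spread=1842174233/17496000000
Step 8: max=263252390771/52488000000, min=287550276347/58320000000, spread=44571420587/524880000000

Answer: 2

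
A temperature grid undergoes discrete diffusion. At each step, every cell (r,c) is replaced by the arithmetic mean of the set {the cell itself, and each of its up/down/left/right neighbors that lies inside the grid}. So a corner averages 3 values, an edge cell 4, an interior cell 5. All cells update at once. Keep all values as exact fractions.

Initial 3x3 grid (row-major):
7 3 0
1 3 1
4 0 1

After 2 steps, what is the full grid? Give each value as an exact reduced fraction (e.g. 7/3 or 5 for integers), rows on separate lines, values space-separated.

Answer: 32/9 197/80 35/18
641/240 237/100 97/80
89/36 89/60 47/36

Derivation:
After step 1:
  11/3 13/4 4/3
  15/4 8/5 5/4
  5/3 2 2/3
After step 2:
  32/9 197/80 35/18
  641/240 237/100 97/80
  89/36 89/60 47/36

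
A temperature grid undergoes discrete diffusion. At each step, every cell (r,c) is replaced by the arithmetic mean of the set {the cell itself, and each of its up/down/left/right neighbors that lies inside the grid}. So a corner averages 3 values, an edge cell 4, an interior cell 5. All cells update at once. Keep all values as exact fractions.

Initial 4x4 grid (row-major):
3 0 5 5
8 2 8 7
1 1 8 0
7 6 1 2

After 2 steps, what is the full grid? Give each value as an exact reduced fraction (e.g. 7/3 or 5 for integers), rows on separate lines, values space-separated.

Answer: 29/9 217/60 14/3 91/18
913/240 97/25 229/50 251/48
961/240 19/5 217/50 277/80
38/9 61/15 63/20 19/6

Derivation:
After step 1:
  11/3 5/2 9/2 17/3
  7/2 19/5 6 5
  17/4 18/5 18/5 17/4
  14/3 15/4 17/4 1
After step 2:
  29/9 217/60 14/3 91/18
  913/240 97/25 229/50 251/48
  961/240 19/5 217/50 277/80
  38/9 61/15 63/20 19/6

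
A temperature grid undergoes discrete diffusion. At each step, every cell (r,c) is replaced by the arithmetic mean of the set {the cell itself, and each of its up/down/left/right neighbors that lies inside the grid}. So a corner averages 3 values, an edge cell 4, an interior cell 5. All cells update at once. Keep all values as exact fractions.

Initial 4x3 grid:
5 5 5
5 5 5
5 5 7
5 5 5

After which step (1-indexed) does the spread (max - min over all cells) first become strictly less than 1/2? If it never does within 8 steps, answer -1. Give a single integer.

Answer: 3

Derivation:
Step 1: max=17/3, min=5, spread=2/3
Step 2: max=331/60, min=5, spread=31/60
Step 3: max=2911/540, min=5, spread=211/540
  -> spread < 1/2 first at step 3
Step 4: max=286897/54000, min=4547/900, spread=14077/54000
Step 5: max=2570407/486000, min=273683/54000, spread=5363/24300
Step 6: max=76640809/14580000, min=152869/30000, spread=93859/583200
Step 7: max=4584274481/874800000, min=248336467/48600000, spread=4568723/34992000
Step 8: max=274220435629/52488000000, min=7471618889/1458000000, spread=8387449/83980800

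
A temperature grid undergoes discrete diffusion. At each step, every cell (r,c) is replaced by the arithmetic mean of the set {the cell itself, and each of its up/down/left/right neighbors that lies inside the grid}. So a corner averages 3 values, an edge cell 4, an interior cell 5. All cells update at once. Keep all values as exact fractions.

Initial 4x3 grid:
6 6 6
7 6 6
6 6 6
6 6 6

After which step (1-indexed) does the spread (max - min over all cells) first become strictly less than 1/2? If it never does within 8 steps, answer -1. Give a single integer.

Step 1: max=19/3, min=6, spread=1/3
  -> spread < 1/2 first at step 1
Step 2: max=751/120, min=6, spread=31/120
Step 3: max=6691/1080, min=6, spread=211/1080
Step 4: max=664897/108000, min=10847/1800, spread=14077/108000
Step 5: max=5972407/972000, min=651683/108000, spread=5363/48600
Step 6: max=178700809/29160000, min=362869/60000, spread=93859/1166400
Step 7: max=10707874481/1749600000, min=588536467/97200000, spread=4568723/69984000
Step 8: max=641636435629/104976000000, min=17677618889/2916000000, spread=8387449/167961600

Answer: 1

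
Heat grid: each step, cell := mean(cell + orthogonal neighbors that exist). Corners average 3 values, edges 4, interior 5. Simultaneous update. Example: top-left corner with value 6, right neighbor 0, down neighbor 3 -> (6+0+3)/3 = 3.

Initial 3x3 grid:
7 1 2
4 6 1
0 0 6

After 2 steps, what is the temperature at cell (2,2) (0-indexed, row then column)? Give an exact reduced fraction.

Answer: 109/36

Derivation:
Step 1: cell (2,2) = 7/3
Step 2: cell (2,2) = 109/36
Full grid after step 2:
  49/12 44/15 109/36
  719/240 87/25 589/240
  103/36 34/15 109/36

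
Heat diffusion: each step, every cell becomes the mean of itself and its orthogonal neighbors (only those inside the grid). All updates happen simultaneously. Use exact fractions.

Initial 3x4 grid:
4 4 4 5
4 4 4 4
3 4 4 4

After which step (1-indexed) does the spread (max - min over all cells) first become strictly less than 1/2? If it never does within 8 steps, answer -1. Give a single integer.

Answer: 3

Derivation:
Step 1: max=13/3, min=11/3, spread=2/3
Step 2: max=77/18, min=67/18, spread=5/9
Step 3: max=905/216, min=823/216, spread=41/108
  -> spread < 1/2 first at step 3
Step 4: max=107897/25920, min=99463/25920, spread=4217/12960
Step 5: max=1282577/311040, min=1205743/311040, spread=38417/155520
Step 6: max=76553071/18662400, min=72746129/18662400, spread=1903471/9331200
Step 7: max=913833817/223948800, min=877756583/223948800, spread=18038617/111974400
Step 8: max=54631690523/13436928000, min=52863733477/13436928000, spread=883978523/6718464000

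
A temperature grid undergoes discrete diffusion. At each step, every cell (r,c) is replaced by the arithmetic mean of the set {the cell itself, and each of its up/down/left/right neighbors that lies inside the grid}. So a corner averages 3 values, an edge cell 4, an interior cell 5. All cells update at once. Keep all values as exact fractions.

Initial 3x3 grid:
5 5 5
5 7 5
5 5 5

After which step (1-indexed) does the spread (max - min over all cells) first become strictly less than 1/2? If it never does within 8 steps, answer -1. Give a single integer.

Step 1: max=11/2, min=5, spread=1/2
Step 2: max=137/25, min=209/40, spread=51/200
  -> spread < 1/2 first at step 2
Step 3: max=12823/2400, min=947/180, spread=589/7200
Step 4: max=79943/15000, min=761081/144000, spread=31859/720000
Step 5: max=45891607/8640000, min=4764721/900000, spread=751427/43200000
Step 6: max=286634687/54000000, min=2747063129/518400000, spread=23149331/2592000000
Step 7: max=165002654263/31104000000, min=17174931889/3240000000, spread=616540643/155520000000
Step 8: max=1031112453983/194400000000, min=9895132008761/1866240000000, spread=17737747379/9331200000000

Answer: 2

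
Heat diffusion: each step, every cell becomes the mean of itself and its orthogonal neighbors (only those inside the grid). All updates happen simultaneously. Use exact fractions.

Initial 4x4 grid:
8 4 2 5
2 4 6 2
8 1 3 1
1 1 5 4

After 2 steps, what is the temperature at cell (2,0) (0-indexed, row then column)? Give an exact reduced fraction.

Step 1: cell (2,0) = 3
Step 2: cell (2,0) = 457/120
Full grid after step 2:
  44/9 1009/240 303/80 43/12
  497/120 101/25 71/20 31/10
  457/120 3 63/20 47/15
  25/9 719/240 707/240 109/36

Answer: 457/120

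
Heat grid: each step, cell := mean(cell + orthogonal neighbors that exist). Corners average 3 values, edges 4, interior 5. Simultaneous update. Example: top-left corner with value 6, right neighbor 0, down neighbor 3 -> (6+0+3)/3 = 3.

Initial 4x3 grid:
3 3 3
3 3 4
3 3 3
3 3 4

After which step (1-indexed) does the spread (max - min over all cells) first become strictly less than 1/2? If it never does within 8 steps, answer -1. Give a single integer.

Step 1: max=7/2, min=3, spread=1/2
Step 2: max=121/36, min=3, spread=13/36
  -> spread < 1/2 first at step 2
Step 3: max=23657/7200, min=607/200, spread=361/1440
Step 4: max=420769/129600, min=16561/5400, spread=4661/25920
Step 5: max=20838863/6480000, min=6676621/2160000, spread=809/6480
Step 6: max=1493770399/466560000, min=60355301/19440000, spread=1809727/18662400
Step 7: max=89225247941/27993600000, min=454600573/145800000, spread=77677517/1119744000
Step 8: max=5340746394319/1679616000000, min=36451066451/11664000000, spread=734342603/13436928000

Answer: 2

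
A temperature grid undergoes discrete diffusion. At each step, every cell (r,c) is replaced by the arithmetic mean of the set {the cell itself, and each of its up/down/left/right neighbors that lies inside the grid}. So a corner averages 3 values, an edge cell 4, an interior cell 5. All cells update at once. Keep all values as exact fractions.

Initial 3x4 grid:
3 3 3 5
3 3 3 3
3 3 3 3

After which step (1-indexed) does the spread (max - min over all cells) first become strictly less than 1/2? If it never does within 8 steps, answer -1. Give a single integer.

Answer: 3

Derivation:
Step 1: max=11/3, min=3, spread=2/3
Step 2: max=32/9, min=3, spread=5/9
Step 3: max=365/108, min=3, spread=41/108
  -> spread < 1/2 first at step 3
Step 4: max=43097/12960, min=3, spread=4217/12960
Step 5: max=2541949/777600, min=10879/3600, spread=38417/155520
Step 6: max=151168211/46656000, min=218597/72000, spread=1903471/9331200
Step 7: max=8999069089/2799360000, min=6595759/2160000, spread=18038617/111974400
Step 8: max=537152982851/167961600000, min=596126759/194400000, spread=883978523/6718464000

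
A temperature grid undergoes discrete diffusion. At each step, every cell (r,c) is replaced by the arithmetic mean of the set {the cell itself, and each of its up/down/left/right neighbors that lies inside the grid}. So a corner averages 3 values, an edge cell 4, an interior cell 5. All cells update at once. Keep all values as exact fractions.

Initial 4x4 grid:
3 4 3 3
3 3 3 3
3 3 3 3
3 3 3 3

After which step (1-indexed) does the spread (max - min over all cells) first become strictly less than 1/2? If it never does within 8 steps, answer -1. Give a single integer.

Answer: 1

Derivation:
Step 1: max=10/3, min=3, spread=1/3
  -> spread < 1/2 first at step 1
Step 2: max=391/120, min=3, spread=31/120
Step 3: max=3451/1080, min=3, spread=211/1080
Step 4: max=340843/108000, min=3, spread=16843/108000
Step 5: max=3054643/972000, min=27079/9000, spread=130111/972000
Step 6: max=91122367/29160000, min=1627159/540000, spread=3255781/29160000
Step 7: max=2724753691/874800000, min=1631107/540000, spread=82360351/874800000
Step 8: max=81483316891/26244000000, min=294106441/97200000, spread=2074577821/26244000000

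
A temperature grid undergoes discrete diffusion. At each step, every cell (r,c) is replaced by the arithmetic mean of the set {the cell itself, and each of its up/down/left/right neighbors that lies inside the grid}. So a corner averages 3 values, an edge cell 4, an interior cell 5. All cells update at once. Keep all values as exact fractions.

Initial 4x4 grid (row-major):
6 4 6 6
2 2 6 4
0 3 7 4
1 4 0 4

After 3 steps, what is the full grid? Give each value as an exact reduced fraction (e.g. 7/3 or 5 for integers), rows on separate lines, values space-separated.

Answer: 163/45 841/200 8681/1800 2215/432
467/150 458/125 27053/6000 34169/7200
1081/450 18661/6000 11249/3000 30577/7200
4747/2160 18541/7200 24517/7200 787/216

Derivation:
After step 1:
  4 9/2 11/2 16/3
  5/2 17/5 5 5
  3/2 16/5 4 19/4
  5/3 2 15/4 8/3
After step 2:
  11/3 87/20 61/12 95/18
  57/20 93/25 229/50 241/48
  133/60 141/50 207/50 197/48
  31/18 637/240 149/48 67/18
After step 3:
  163/45 841/200 8681/1800 2215/432
  467/150 458/125 27053/6000 34169/7200
  1081/450 18661/6000 11249/3000 30577/7200
  4747/2160 18541/7200 24517/7200 787/216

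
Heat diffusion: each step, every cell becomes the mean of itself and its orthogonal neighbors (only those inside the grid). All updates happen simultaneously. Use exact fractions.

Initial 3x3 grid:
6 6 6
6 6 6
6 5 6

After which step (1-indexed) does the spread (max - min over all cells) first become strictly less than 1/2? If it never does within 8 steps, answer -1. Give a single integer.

Step 1: max=6, min=17/3, spread=1/3
  -> spread < 1/2 first at step 1
Step 2: max=6, min=1373/240, spread=67/240
Step 3: max=1193/200, min=12523/2160, spread=1807/10800
Step 4: max=32039/5400, min=5026037/864000, spread=33401/288000
Step 5: max=3196609/540000, min=45426067/7776000, spread=3025513/38880000
Step 6: max=170044051/28800000, min=18197473133/3110400000, spread=53531/995328
Step 7: max=45864883949/7776000000, min=1093711074151/186624000000, spread=450953/11943936
Step 8: max=5497711389481/933120000000, min=65675736439397/11197440000000, spread=3799043/143327232

Answer: 1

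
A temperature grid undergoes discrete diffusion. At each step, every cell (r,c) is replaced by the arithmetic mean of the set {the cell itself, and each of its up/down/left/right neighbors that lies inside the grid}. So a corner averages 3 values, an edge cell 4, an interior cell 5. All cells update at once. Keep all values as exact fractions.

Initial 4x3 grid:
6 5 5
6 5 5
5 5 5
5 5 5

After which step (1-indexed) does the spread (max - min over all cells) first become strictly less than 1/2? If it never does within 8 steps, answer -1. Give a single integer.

Answer: 2

Derivation:
Step 1: max=17/3, min=5, spread=2/3
Step 2: max=197/36, min=5, spread=17/36
  -> spread < 1/2 first at step 2
Step 3: max=727/135, min=5, spread=52/135
Step 4: max=689249/129600, min=9047/1800, spread=7573/25920
Step 5: max=41049001/7776000, min=136217/27000, spread=363701/1555200
Step 6: max=2448653999/466560000, min=3647413/720000, spread=681043/3732480
Step 7: max=146337337141/27993600000, min=987882089/194400000, spread=163292653/1119744000
Step 8: max=8752907884319/1679616000000, min=29717139163/5832000000, spread=1554974443/13436928000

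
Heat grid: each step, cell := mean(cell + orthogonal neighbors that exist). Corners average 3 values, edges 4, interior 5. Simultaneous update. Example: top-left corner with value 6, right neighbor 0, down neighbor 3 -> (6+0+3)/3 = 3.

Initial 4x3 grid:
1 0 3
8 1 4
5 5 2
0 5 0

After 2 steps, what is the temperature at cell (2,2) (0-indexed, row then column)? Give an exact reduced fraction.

Answer: 671/240

Derivation:
Step 1: cell (2,2) = 11/4
Step 2: cell (2,2) = 671/240
Full grid after step 2:
  8/3 611/240 73/36
  297/80 147/50 671/240
  911/240 339/100 671/240
  31/9 353/120 91/36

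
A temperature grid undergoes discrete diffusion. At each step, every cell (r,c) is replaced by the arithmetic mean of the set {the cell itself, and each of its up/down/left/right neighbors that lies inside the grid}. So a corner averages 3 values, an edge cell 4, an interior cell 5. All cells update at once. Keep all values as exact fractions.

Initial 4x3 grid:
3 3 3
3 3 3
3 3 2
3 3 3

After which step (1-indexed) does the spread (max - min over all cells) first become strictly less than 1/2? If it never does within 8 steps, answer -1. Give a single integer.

Answer: 1

Derivation:
Step 1: max=3, min=8/3, spread=1/3
  -> spread < 1/2 first at step 1
Step 2: max=3, min=329/120, spread=31/120
Step 3: max=3, min=3029/1080, spread=211/1080
Step 4: max=5353/1800, min=307103/108000, spread=14077/108000
Step 5: max=320317/108000, min=2775593/972000, spread=5363/48600
Step 6: max=177131/60000, min=83739191/29160000, spread=93859/1166400
Step 7: max=286263533/97200000, min=5038525519/1749600000, spread=4568723/69984000
Step 8: max=8566381111/2916000000, min=303147564371/104976000000, spread=8387449/167961600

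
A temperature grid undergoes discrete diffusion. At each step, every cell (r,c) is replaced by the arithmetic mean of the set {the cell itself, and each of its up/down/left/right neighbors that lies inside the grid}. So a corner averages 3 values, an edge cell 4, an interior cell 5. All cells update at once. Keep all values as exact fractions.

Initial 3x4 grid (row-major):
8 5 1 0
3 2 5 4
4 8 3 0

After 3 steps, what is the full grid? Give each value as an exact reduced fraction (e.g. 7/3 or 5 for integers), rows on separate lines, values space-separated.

After step 1:
  16/3 4 11/4 5/3
  17/4 23/5 3 9/4
  5 17/4 4 7/3
After step 2:
  163/36 1001/240 137/48 20/9
  1151/240 201/50 83/25 37/16
  9/2 357/80 163/48 103/36
After step 3:
  2429/540 28031/7200 22621/7200 133/54
  64237/14400 24923/6000 6361/2000 12859/4800
  1651/360 9827/2400 25271/7200 617/216

Answer: 2429/540 28031/7200 22621/7200 133/54
64237/14400 24923/6000 6361/2000 12859/4800
1651/360 9827/2400 25271/7200 617/216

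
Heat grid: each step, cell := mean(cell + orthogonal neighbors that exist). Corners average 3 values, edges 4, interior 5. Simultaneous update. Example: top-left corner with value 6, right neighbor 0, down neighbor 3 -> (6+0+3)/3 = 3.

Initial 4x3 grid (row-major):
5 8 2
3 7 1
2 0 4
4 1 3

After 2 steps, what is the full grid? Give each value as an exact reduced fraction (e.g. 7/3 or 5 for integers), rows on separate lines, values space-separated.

Answer: 181/36 183/40 38/9
469/120 397/100 389/120
349/120 257/100 329/120
79/36 49/20 20/9

Derivation:
After step 1:
  16/3 11/2 11/3
  17/4 19/5 7/2
  9/4 14/5 2
  7/3 2 8/3
After step 2:
  181/36 183/40 38/9
  469/120 397/100 389/120
  349/120 257/100 329/120
  79/36 49/20 20/9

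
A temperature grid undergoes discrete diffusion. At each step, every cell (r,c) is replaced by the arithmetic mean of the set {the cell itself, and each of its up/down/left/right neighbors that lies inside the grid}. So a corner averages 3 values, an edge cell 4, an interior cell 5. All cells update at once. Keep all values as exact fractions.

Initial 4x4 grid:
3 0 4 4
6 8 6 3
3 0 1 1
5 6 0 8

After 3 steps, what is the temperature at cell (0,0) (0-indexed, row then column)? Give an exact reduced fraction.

Step 1: cell (0,0) = 3
Step 2: cell (0,0) = 47/12
Step 3: cell (0,0) = 545/144
Full grid after step 3:
  545/144 371/96 1033/288 499/135
  121/30 7231/2000 5521/1500 4859/1440
  3329/900 5533/1500 6169/2000 2639/800
  1037/270 2969/900 82/25 2147/720

Answer: 545/144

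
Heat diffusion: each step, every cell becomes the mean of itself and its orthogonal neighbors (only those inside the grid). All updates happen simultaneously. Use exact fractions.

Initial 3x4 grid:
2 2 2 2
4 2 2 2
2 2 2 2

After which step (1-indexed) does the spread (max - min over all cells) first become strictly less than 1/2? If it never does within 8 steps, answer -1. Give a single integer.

Answer: 3

Derivation:
Step 1: max=8/3, min=2, spread=2/3
Step 2: max=307/120, min=2, spread=67/120
Step 3: max=2597/1080, min=2, spread=437/1080
  -> spread < 1/2 first at step 3
Step 4: max=1021531/432000, min=1009/500, spread=29951/86400
Step 5: max=8991821/3888000, min=6908/3375, spread=206761/777600
Step 6: max=3566595571/1555200000, min=5565671/2700000, spread=14430763/62208000
Step 7: max=211731741689/93312000000, min=449652727/216000000, spread=139854109/746496000
Step 8: max=12619911890251/5598720000000, min=40731228977/19440000000, spread=7114543559/44789760000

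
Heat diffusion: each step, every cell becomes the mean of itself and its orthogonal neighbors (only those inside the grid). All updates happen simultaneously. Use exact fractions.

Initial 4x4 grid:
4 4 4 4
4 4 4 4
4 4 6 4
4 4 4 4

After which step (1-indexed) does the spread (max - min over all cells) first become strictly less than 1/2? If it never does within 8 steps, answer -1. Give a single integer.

Answer: 2

Derivation:
Step 1: max=9/2, min=4, spread=1/2
Step 2: max=111/25, min=4, spread=11/25
  -> spread < 1/2 first at step 2
Step 3: max=5167/1200, min=4, spread=367/1200
Step 4: max=23171/5400, min=1213/300, spread=1337/5400
Step 5: max=689669/162000, min=36469/9000, spread=33227/162000
Step 6: max=20654327/4860000, min=220049/54000, spread=849917/4860000
Step 7: max=616914347/145800000, min=3308533/810000, spread=21378407/145800000
Step 8: max=18462462371/4374000000, min=995688343/243000000, spread=540072197/4374000000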